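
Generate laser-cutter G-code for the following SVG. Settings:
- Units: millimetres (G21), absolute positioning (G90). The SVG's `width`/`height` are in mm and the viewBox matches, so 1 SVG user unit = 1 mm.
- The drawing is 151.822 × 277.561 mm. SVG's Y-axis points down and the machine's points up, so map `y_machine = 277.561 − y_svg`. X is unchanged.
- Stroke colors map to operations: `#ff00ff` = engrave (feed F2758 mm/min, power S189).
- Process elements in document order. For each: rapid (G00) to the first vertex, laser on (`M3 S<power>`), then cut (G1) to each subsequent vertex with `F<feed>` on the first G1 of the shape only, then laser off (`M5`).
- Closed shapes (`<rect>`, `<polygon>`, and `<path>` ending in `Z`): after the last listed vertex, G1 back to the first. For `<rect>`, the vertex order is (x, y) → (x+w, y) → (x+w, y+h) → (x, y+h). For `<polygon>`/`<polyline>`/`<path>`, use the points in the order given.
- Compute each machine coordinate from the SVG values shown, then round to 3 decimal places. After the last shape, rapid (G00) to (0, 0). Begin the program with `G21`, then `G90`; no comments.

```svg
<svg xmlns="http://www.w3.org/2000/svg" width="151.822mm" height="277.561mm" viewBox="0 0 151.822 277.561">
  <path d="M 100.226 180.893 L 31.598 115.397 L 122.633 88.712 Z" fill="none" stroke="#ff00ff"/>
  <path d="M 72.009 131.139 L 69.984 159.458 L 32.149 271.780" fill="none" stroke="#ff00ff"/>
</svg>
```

G21
G90
G00 X100.226 Y96.668
M3 S189
G1 X31.598 Y162.164 F2758
G1 X122.633 Y188.849
G1 X100.226 Y96.668
M5
G00 X72.009 Y146.422
M3 S189
G1 X69.984 Y118.103 F2758
G1 X32.149 Y5.781
M5
G00 X0.000 Y0.000

1 u = 1 mm; y_m = 277.561 − y.

[1] `<path>` regular polygon, #ff00ff→engrave S189 F2758: (100.226,96.668) → (31.598,162.164) → (122.633,188.849) → (100.226,96.668) (closed)

[2] `<path>` open polyline, #ff00ff→engrave S189 F2758: (72.009,146.422) → (69.984,118.103) → (32.149,5.781)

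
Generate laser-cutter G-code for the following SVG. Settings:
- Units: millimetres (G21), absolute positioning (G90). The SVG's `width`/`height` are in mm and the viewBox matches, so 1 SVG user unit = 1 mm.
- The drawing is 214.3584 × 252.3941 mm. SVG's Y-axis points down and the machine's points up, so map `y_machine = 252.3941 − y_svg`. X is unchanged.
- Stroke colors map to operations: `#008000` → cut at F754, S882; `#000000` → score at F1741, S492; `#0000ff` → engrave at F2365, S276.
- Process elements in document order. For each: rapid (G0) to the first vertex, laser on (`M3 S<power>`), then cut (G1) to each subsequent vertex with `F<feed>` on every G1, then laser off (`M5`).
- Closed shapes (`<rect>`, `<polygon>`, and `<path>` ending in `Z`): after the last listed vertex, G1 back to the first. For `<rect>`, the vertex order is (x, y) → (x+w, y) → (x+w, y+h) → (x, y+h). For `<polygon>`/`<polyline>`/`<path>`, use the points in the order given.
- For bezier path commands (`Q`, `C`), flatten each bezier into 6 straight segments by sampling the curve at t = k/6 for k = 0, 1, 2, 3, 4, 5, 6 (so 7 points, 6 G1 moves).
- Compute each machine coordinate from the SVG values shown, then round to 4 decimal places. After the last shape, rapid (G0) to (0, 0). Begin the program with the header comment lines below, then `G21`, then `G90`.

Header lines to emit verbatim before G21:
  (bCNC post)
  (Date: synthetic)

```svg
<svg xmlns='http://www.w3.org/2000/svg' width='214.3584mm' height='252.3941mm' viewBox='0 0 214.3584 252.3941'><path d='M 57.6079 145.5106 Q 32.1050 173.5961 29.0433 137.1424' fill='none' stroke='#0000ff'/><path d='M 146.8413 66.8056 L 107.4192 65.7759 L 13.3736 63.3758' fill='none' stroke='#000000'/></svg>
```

Since the viewBox matches the mm dimensions, user units are millimetres directly. The only transform is the Y-flip y_m = 252.3941 − y_svg.

Shape 1 is a quadratic bezier drawn with `<path>`. Its stroke #0000ff means engrave at S276, F2365. After flipping Y the toolpath is (57.6079,106.8835) → (49.7303,99.3144) → (43.0994,95.3309) → (37.7153,94.9328) → (33.5779,98.1203) → (30.6872,104.8932) → (29.0433,115.2517).

Shape 2 is a open polyline drawn with `<path>`. Its stroke #000000 means score at S492, F1741. After flipping Y the toolpath is (146.8413,185.5885) → (107.4192,186.6182) → (13.3736,189.0183).

(bCNC post)
(Date: synthetic)
G21
G90
G0 X57.6079 Y106.8835
M3 S276
G1 X49.7303 Y99.3144 F2365
G1 X43.0994 Y95.3309 F2365
G1 X37.7153 Y94.9328 F2365
G1 X33.5779 Y98.1203 F2365
G1 X30.6872 Y104.8932 F2365
G1 X29.0433 Y115.2517 F2365
M5
G0 X146.8413 Y185.5885
M3 S492
G1 X107.4192 Y186.6182 F1741
G1 X13.3736 Y189.0183 F1741
M5
G0 X0.0000 Y0.0000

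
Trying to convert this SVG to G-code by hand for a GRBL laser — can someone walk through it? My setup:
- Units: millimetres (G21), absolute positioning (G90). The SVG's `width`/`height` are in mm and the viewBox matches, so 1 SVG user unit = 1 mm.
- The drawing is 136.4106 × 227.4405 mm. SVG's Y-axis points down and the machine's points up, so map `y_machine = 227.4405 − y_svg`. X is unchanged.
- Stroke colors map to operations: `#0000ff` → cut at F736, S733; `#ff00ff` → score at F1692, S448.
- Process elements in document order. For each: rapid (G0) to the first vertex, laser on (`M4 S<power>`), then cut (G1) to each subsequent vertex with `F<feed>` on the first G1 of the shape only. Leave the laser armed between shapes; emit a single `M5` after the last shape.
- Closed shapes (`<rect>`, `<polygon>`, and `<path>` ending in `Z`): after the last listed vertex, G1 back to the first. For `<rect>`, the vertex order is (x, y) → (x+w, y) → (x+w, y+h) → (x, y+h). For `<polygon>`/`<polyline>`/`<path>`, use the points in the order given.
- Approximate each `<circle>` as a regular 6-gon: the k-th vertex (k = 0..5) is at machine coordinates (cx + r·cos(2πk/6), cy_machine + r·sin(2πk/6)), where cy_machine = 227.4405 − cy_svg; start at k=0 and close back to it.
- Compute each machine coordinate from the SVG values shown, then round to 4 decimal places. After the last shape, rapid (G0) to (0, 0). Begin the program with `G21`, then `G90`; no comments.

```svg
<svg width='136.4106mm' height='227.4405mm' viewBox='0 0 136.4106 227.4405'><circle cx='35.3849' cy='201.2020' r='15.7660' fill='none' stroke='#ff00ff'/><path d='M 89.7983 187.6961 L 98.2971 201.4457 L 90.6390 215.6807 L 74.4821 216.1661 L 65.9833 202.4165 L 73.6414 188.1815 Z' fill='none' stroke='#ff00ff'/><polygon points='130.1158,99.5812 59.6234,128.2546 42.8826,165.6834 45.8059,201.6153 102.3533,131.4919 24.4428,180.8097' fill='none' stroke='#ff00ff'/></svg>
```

viewBox `0 0 136.4106 227.4405` with mm width/height → 1 unit = 1 mm. Flip: y_m = 227.4405 − y_svg.

**Shape 1** — `<circle>` circle, stroke `#ff00ff` → score (S448, F1692). Machine vertices: (51.1509,26.2385) → (43.2679,39.8923) → (27.5019,39.8923) → (19.6189,26.2385) → (27.5019,12.5847) → (43.2679,12.5847) → (51.1509,26.2385). Closed: final G1 returns to the first vertex.

**Shape 2** — `<path>` regular polygon, stroke `#ff00ff` → score (S448, F1692). Machine vertices: (89.7983,39.7444) → (98.2971,25.9948) → (90.6390,11.7598) → (74.4821,11.2744) → (65.9833,25.0240) → (73.6414,39.2590) → (89.7983,39.7444). Closed: final G1 returns to the first vertex.

**Shape 3** — `<polygon>` closed polygon, stroke `#ff00ff` → score (S448, F1692). Machine vertices: (130.1158,127.8593) → (59.6234,99.1859) → (42.8826,61.7571) → (45.8059,25.8252) → (102.3533,95.9486) → (24.4428,46.6308) → (130.1158,127.8593). Closed: final G1 returns to the first vertex.

G21
G90
G0 X51.1509 Y26.2385
M4 S448
G1 X43.2679 Y39.8923 F1692
G1 X27.5019 Y39.8923
G1 X19.6189 Y26.2385
G1 X27.5019 Y12.5847
G1 X43.2679 Y12.5847
G1 X51.1509 Y26.2385
G0 X89.7983 Y39.7444
M4 S448
G1 X98.2971 Y25.9948 F1692
G1 X90.6390 Y11.7598
G1 X74.4821 Y11.2744
G1 X65.9833 Y25.0240
G1 X73.6414 Y39.2590
G1 X89.7983 Y39.7444
G0 X130.1158 Y127.8593
M4 S448
G1 X59.6234 Y99.1859 F1692
G1 X42.8826 Y61.7571
G1 X45.8059 Y25.8252
G1 X102.3533 Y95.9486
G1 X24.4428 Y46.6308
G1 X130.1158 Y127.8593
M5
G0 X0.0000 Y0.0000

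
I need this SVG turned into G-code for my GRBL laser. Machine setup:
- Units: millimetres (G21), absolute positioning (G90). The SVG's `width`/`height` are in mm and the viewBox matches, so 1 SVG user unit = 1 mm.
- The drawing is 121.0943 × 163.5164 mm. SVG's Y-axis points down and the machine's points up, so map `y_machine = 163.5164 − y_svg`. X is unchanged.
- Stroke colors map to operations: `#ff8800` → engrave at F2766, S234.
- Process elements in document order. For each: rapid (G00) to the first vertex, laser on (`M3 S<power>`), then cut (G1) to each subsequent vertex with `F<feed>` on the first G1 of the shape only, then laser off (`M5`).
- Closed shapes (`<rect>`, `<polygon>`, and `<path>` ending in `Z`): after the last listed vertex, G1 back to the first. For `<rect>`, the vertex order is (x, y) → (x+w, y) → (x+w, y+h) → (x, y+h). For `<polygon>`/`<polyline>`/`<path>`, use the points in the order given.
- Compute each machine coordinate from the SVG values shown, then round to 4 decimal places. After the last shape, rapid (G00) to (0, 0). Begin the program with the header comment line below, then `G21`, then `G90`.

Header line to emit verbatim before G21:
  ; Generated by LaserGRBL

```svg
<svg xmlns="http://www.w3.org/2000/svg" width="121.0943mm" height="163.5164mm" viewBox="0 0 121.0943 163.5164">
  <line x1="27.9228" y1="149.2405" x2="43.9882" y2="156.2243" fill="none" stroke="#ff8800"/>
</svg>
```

; Generated by LaserGRBL
G21
G90
G00 X27.9228 Y14.2759
M3 S234
G1 X43.9882 Y7.2921 F2766
M5
G00 X0.0000 Y0.0000

1 u = 1 mm; y_m = 163.5164 − y.

[1] `<line>` line segment, #ff8800→engrave S234 F2766: (27.9228,14.2759) → (43.9882,7.2921)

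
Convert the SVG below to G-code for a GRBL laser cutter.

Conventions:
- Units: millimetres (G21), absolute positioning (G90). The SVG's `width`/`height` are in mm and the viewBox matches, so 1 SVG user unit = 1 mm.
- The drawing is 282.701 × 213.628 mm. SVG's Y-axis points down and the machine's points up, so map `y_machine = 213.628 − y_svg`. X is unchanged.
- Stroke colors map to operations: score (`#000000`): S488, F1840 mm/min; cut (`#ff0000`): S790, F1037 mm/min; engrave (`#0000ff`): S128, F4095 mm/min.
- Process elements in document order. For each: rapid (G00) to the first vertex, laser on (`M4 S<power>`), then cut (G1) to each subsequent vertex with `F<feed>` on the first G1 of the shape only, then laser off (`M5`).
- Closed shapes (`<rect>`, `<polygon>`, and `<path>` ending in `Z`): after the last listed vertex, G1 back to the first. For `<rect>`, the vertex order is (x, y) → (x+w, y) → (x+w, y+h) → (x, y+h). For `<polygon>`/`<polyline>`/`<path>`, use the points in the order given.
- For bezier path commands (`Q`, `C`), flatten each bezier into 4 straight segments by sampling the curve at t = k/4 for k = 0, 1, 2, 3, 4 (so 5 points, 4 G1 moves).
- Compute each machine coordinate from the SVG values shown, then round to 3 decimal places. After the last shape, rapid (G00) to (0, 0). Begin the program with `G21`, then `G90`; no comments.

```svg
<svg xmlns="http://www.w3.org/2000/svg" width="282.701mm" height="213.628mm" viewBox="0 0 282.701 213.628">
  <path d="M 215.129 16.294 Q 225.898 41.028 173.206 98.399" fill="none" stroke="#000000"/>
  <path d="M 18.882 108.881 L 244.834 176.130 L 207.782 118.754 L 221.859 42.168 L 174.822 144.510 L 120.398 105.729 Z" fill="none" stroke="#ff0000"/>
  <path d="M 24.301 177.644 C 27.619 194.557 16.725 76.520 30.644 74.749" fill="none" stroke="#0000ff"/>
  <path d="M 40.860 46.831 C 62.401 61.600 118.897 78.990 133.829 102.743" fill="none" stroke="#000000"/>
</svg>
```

G21
G90
G00 X215.129 Y197.334
M4 S488
G1 X216.547 Y182.927 F1840
G1 X210.033 Y164.441
G1 X195.586 Y141.875
G1 X173.206 Y115.229
M5
G00 X18.882 Y104.747
M4 S790
G1 X244.834 Y37.498 F1037
G1 X207.782 Y94.874
G1 X221.859 Y171.460
G1 X174.822 Y69.118
G1 X120.398 Y107.899
G1 X18.882 Y104.747
M5
G00 X24.301 Y35.984
M4 S128
G1 X24.735 Y44.677 F4095
G1 X23.497 Y80.425
G1 X24.247 Y119.676
G1 X30.644 Y138.879
M5
G00 X40.860 Y166.797
M4 S488
G1 X62.374 Y155.170 F1840
G1 X89.823 Y142.210
G1 X116.032 Y127.565
G1 X133.829 Y110.885
M5
G00 X0.000 Y0.000

Since the viewBox matches the mm dimensions, user units are millimetres directly. The only transform is the Y-flip y_m = 213.628 − y_svg.

Shape 1 is a quadratic bezier drawn with `<path>`. Its stroke #000000 means score at S488, F1840. After flipping Y the toolpath is (215.129,197.334) → (216.547,182.927) → (210.033,164.441) → (195.586,141.875) → (173.206,115.229).

Shape 2 is a closed polygon drawn with `<path>`. Its stroke #ff0000 means cut at S790, F1037. After flipping Y the toolpath is (18.882,104.747) → (244.834,37.498) → (207.782,94.874) → (221.859,171.460) → (174.822,69.118) → (120.398,107.899) → (18.882,104.747), returning to the start.

Shape 3 is a cubic bezier drawn with `<path>`. Its stroke #0000ff means engrave at S128, F4095. After flipping Y the toolpath is (24.301,35.984) → (24.735,44.677) → (23.497,80.425) → (24.247,119.676) → (30.644,138.879).

Shape 4 is a cubic bezier drawn with `<path>`. Its stroke #000000 means score at S488, F1840. After flipping Y the toolpath is (40.860,166.797) → (62.374,155.170) → (89.823,142.210) → (116.032,127.565) → (133.829,110.885).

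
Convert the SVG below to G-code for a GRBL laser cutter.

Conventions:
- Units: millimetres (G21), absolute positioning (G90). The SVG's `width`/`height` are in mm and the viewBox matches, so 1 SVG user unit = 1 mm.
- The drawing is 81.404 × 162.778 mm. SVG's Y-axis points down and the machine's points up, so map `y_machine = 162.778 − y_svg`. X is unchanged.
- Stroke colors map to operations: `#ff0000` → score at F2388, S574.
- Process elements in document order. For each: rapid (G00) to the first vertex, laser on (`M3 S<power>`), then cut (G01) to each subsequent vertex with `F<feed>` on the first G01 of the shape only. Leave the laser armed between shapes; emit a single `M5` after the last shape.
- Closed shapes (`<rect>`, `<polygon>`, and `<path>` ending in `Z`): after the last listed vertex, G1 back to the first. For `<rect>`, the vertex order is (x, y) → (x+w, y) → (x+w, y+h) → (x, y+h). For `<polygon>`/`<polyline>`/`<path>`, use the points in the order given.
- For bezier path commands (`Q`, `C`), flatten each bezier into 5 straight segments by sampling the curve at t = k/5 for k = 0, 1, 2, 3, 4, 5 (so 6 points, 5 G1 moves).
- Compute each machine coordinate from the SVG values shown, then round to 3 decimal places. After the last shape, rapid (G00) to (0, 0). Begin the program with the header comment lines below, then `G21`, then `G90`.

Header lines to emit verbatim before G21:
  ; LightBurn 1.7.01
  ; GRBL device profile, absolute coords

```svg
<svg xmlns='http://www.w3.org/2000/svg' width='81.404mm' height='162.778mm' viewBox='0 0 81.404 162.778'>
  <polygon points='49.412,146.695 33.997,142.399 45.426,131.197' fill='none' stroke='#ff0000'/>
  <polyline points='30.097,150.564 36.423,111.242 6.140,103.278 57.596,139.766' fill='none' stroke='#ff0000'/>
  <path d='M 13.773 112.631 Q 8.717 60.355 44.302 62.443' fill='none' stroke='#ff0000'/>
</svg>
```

viewBox `0 0 81.404 162.778` with mm width/height → 1 unit = 1 mm. Flip: y_m = 162.778 − y_svg.

**Shape 1** — `<polygon>` regular polygon, stroke `#ff0000` → score (S574, F2388). Machine vertices: (49.412,16.083) → (33.997,20.379) → (45.426,31.581) → (49.412,16.083). Closed: final G1 returns to the first vertex.

**Shape 2** — `<polyline>` open polyline, stroke `#ff0000` → score (S574, F2388). Machine vertices: (30.097,12.214) → (36.423,51.536) → (6.140,59.500) → (57.596,23.012). Open path.

**Shape 3** — `<path>` quadratic bezier, stroke `#ff0000` → score (S574, F2388). Control points (SVG): P0=(13.773,112.631), P1=(8.717,60.355), P2=(44.302,62.443); sampled at t=k/5. Machine vertices: (13.773,50.147) → (13.376,68.883) → (16.231,83.270) → (22.337,93.307) → (31.694,98.996) → (44.302,100.335). Open path.

; LightBurn 1.7.01
; GRBL device profile, absolute coords
G21
G90
G00 X49.412 Y16.083
M3 S574
G01 X33.997 Y20.379 F2388
G01 X45.426 Y31.581
G01 X49.412 Y16.083
G00 X30.097 Y12.214
M3 S574
G01 X36.423 Y51.536 F2388
G01 X6.140 Y59.500
G01 X57.596 Y23.012
G00 X13.773 Y50.147
M3 S574
G01 X13.376 Y68.883 F2388
G01 X16.231 Y83.270
G01 X22.337 Y93.307
G01 X31.694 Y98.996
G01 X44.302 Y100.335
M5
G00 X0.000 Y0.000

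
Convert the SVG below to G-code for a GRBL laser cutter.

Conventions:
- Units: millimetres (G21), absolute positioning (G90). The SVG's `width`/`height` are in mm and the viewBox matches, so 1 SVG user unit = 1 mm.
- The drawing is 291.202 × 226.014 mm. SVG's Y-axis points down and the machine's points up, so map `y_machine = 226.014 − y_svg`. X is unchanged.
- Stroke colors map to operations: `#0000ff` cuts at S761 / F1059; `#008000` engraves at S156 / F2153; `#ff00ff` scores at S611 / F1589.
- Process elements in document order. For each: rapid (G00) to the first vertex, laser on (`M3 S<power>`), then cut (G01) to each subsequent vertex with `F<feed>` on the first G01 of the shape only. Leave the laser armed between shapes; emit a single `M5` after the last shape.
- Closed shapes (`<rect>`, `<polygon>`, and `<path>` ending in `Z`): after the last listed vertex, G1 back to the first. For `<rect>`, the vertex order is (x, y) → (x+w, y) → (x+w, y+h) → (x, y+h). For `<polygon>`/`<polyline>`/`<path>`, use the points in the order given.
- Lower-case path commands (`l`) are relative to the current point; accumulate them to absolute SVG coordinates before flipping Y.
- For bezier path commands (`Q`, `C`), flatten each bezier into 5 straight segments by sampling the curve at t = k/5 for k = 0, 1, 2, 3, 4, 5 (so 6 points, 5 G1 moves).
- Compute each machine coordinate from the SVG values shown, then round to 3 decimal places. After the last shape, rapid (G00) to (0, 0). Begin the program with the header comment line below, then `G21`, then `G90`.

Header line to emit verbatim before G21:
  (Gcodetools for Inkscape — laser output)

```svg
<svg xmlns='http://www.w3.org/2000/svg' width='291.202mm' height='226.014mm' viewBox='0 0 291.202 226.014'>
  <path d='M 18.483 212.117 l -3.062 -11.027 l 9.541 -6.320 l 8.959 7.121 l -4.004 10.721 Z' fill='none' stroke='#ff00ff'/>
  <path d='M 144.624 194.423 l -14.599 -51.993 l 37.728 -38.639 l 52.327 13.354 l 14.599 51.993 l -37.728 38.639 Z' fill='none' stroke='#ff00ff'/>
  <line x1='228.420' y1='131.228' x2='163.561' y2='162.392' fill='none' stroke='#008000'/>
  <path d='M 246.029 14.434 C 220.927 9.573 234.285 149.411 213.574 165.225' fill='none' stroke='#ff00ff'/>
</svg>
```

Since the viewBox matches the mm dimensions, user units are millimetres directly. The only transform is the Y-flip y_m = 226.014 − y_svg.

Shape 1 is a regular polygon drawn with `<path>`. Its stroke #ff00ff means score at S611, F1589. After flipping Y the toolpath is (18.483,13.897) → (15.421,24.924) → (24.962,31.244) → (33.921,24.123) → (29.917,13.402) → (18.483,13.897), returning to the start.

Shape 2 is a regular polygon drawn with `<path>`. Its stroke #ff00ff means score at S611, F1589. After flipping Y the toolpath is (144.624,31.591) → (130.025,83.584) → (167.753,122.223) → (220.080,108.869) → (234.679,56.876) → (196.951,18.237) → (144.624,31.591), returning to the start.

Shape 3 is a line segment drawn with `<line>`. Its stroke #008000 means engrave at S156, F2153. After flipping Y the toolpath is (228.420,94.786) → (163.561,63.622).

Shape 4 is a cubic bezier drawn with `<path>`. Its stroke #ff00ff means score at S611, F1589. After flipping Y the toolpath is (246.029,211.580) → (235.003,199.283) → (229.726,165.156) → (226.716,122.099) → (222.493,83.010) → (213.574,60.789).

(Gcodetools for Inkscape — laser output)
G21
G90
G00 X18.483 Y13.897
M3 S611
G01 X15.421 Y24.924 F1589
G01 X24.962 Y31.244
G01 X33.921 Y24.123
G01 X29.917 Y13.402
G01 X18.483 Y13.897
G00 X144.624 Y31.591
M3 S611
G01 X130.025 Y83.584 F1589
G01 X167.753 Y122.223
G01 X220.080 Y108.869
G01 X234.679 Y56.876
G01 X196.951 Y18.237
G01 X144.624 Y31.591
G00 X228.420 Y94.786
M3 S156
G01 X163.561 Y63.622 F2153
G00 X246.029 Y211.580
M3 S611
G01 X235.003 Y199.283 F1589
G01 X229.726 Y165.156
G01 X226.716 Y122.099
G01 X222.493 Y83.010
G01 X213.574 Y60.789
M5
G00 X0.000 Y0.000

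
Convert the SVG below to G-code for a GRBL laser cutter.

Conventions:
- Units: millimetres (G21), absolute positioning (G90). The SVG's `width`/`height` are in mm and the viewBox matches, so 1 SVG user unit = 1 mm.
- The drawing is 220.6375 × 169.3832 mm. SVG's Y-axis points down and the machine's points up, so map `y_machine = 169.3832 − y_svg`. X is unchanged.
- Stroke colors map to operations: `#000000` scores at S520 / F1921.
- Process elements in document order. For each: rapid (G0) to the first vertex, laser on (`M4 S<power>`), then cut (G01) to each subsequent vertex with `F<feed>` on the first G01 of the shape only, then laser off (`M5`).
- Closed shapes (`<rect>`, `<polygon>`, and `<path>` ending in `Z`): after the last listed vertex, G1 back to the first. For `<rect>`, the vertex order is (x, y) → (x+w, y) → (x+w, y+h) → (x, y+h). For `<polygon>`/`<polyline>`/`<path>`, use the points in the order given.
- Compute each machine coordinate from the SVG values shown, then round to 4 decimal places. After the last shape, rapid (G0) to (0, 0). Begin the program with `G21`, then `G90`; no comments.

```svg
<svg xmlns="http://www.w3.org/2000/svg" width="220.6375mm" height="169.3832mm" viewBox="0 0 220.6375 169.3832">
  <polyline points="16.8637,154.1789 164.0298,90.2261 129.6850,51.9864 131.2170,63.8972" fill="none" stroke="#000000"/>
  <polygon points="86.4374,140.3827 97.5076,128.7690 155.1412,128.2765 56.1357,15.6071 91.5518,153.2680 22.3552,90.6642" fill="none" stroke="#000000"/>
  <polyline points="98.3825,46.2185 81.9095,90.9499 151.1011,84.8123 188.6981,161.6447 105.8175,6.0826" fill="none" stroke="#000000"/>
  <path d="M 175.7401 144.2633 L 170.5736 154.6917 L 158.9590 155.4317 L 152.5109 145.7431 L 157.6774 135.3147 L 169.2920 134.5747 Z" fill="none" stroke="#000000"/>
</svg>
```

G21
G90
G0 X16.8637 Y15.2043
M4 S520
G01 X164.0298 Y79.1571 F1921
G01 X129.6850 Y117.3968
G01 X131.2170 Y105.4860
M5
G0 X86.4374 Y29.0005
M4 S520
G01 X97.5076 Y40.6142 F1921
G01 X155.1412 Y41.1067
G01 X56.1357 Y153.7761
G01 X91.5518 Y16.1152
G01 X22.3552 Y78.7190
G01 X86.4374 Y29.0005
M5
G0 X98.3825 Y123.1647
M4 S520
G01 X81.9095 Y78.4333 F1921
G01 X151.1011 Y84.5709
G01 X188.6981 Y7.7385
G01 X105.8175 Y163.3006
M5
G0 X175.7401 Y25.1199
M4 S520
G01 X170.5736 Y14.6915 F1921
G01 X158.9590 Y13.9515
G01 X152.5109 Y23.6401
G01 X157.6774 Y34.0685
G01 X169.2920 Y34.8085
G01 X175.7401 Y25.1199
M5
G0 X0.0000 Y0.0000

1 u = 1 mm; y_m = 169.3832 − y.

[1] `<polyline>` open polyline, #000000→score S520 F1921: (16.8637,15.2043) → (164.0298,79.1571) → (129.6850,117.3968) → (131.2170,105.4860)

[2] `<polygon>` closed polygon, #000000→score S520 F1921: (86.4374,29.0005) → (97.5076,40.6142) → (155.1412,41.1067) → (56.1357,153.7761) → (91.5518,16.1152) → (22.3552,78.7190) → (86.4374,29.0005) (closed)

[3] `<polyline>` open polyline, #000000→score S520 F1921: (98.3825,123.1647) → (81.9095,78.4333) → (151.1011,84.5709) → (188.6981,7.7385) → (105.8175,163.3006)

[4] `<path>` regular polygon, #000000→score S520 F1921: (175.7401,25.1199) → (170.5736,14.6915) → (158.9590,13.9515) → (152.5109,23.6401) → (157.6774,34.0685) → (169.2920,34.8085) → (175.7401,25.1199) (closed)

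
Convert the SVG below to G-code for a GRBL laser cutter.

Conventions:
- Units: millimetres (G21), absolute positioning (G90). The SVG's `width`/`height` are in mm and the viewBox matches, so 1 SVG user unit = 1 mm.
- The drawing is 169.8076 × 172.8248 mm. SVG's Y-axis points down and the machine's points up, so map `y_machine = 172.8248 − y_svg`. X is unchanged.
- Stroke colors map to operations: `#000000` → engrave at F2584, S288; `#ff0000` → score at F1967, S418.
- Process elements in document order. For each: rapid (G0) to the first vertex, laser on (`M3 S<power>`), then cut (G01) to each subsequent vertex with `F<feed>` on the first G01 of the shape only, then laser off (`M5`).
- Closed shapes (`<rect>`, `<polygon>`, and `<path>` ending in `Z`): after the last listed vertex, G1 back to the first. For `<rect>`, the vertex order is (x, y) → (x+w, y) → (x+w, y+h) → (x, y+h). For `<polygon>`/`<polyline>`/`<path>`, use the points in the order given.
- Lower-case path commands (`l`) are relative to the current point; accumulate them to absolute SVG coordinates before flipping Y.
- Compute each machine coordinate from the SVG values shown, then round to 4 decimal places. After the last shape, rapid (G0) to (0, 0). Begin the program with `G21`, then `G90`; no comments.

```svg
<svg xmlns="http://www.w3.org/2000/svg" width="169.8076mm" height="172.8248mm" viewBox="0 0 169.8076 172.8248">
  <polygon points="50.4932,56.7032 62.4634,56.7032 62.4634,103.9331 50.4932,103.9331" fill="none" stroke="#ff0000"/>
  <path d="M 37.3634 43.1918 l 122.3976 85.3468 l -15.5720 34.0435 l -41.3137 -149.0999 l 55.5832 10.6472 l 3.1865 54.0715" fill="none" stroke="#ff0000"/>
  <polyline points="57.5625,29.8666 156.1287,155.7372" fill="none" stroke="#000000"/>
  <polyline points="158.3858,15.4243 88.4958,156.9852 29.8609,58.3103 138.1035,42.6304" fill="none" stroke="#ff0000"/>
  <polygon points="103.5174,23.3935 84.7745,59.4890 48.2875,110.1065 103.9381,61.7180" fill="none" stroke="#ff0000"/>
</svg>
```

Since the viewBox matches the mm dimensions, user units are millimetres directly. The only transform is the Y-flip y_m = 172.8248 − y_svg.

Shape 1 is a rectangle drawn with `<polygon>`. Its stroke #ff0000 means score at S418, F1967. After flipping Y the toolpath is (50.4932,116.1216) → (62.4634,116.1216) → (62.4634,68.8917) → (50.4932,68.8917) → (50.4932,116.1216), returning to the start.

Shape 2 is a open polyline drawn with `<path>`. Its stroke #ff0000 means score at S418, F1967. After flipping Y the toolpath is (37.3634,129.6330) → (159.7610,44.2862) → (144.1890,10.2427) → (102.8753,159.3426) → (158.4585,148.6954) → (161.6450,94.6239).

Shape 3 is a line segment drawn with `<polyline>`. Its stroke #000000 means engrave at S288, F2584. After flipping Y the toolpath is (57.5625,142.9582) → (156.1287,17.0876).

Shape 4 is a open polyline drawn with `<polyline>`. Its stroke #ff0000 means score at S418, F1967. After flipping Y the toolpath is (158.3858,157.4005) → (88.4958,15.8396) → (29.8609,114.5145) → (138.1035,130.1944).

Shape 5 is a closed polygon drawn with `<polygon>`. Its stroke #ff0000 means score at S418, F1967. After flipping Y the toolpath is (103.5174,149.4313) → (84.7745,113.3358) → (48.2875,62.7183) → (103.9381,111.1068) → (103.5174,149.4313), returning to the start.

G21
G90
G0 X50.4932 Y116.1216
M3 S418
G01 X62.4634 Y116.1216 F1967
G01 X62.4634 Y68.8917
G01 X50.4932 Y68.8917
G01 X50.4932 Y116.1216
M5
G0 X37.3634 Y129.6330
M3 S418
G01 X159.7610 Y44.2862 F1967
G01 X144.1890 Y10.2427
G01 X102.8753 Y159.3426
G01 X158.4585 Y148.6954
G01 X161.6450 Y94.6239
M5
G0 X57.5625 Y142.9582
M3 S288
G01 X156.1287 Y17.0876 F2584
M5
G0 X158.3858 Y157.4005
M3 S418
G01 X88.4958 Y15.8396 F1967
G01 X29.8609 Y114.5145
G01 X138.1035 Y130.1944
M5
G0 X103.5174 Y149.4313
M3 S418
G01 X84.7745 Y113.3358 F1967
G01 X48.2875 Y62.7183
G01 X103.9381 Y111.1068
G01 X103.5174 Y149.4313
M5
G0 X0.0000 Y0.0000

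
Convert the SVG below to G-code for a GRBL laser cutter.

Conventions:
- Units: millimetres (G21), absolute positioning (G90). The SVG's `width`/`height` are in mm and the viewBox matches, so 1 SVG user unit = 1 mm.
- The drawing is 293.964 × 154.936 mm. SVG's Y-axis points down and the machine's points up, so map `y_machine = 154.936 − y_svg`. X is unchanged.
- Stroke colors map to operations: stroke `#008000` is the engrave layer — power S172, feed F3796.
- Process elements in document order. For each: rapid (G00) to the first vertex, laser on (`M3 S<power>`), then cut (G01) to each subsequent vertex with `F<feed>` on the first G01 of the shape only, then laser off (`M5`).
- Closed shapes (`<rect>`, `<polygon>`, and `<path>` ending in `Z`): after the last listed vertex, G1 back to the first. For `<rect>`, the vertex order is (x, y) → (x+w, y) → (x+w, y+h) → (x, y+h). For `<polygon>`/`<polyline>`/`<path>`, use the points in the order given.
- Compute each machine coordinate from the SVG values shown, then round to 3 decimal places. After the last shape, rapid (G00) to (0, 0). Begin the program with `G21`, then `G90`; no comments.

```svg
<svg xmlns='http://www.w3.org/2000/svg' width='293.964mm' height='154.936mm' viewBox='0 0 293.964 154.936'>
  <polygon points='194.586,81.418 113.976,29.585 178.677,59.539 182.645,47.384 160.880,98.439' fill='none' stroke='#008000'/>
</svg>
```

viewBox `0 0 293.964 154.936` with mm width/height → 1 unit = 1 mm. Flip: y_m = 154.936 − y_svg.

**Shape 1** — `<polygon>` closed polygon, stroke `#008000` → engrave (S172, F3796). Machine vertices: (194.586,73.518) → (113.976,125.351) → (178.677,95.397) → (182.645,107.552) → (160.880,56.497) → (194.586,73.518). Closed: final G1 returns to the first vertex.

G21
G90
G00 X194.586 Y73.518
M3 S172
G01 X113.976 Y125.351 F3796
G01 X178.677 Y95.397
G01 X182.645 Y107.552
G01 X160.880 Y56.497
G01 X194.586 Y73.518
M5
G00 X0.000 Y0.000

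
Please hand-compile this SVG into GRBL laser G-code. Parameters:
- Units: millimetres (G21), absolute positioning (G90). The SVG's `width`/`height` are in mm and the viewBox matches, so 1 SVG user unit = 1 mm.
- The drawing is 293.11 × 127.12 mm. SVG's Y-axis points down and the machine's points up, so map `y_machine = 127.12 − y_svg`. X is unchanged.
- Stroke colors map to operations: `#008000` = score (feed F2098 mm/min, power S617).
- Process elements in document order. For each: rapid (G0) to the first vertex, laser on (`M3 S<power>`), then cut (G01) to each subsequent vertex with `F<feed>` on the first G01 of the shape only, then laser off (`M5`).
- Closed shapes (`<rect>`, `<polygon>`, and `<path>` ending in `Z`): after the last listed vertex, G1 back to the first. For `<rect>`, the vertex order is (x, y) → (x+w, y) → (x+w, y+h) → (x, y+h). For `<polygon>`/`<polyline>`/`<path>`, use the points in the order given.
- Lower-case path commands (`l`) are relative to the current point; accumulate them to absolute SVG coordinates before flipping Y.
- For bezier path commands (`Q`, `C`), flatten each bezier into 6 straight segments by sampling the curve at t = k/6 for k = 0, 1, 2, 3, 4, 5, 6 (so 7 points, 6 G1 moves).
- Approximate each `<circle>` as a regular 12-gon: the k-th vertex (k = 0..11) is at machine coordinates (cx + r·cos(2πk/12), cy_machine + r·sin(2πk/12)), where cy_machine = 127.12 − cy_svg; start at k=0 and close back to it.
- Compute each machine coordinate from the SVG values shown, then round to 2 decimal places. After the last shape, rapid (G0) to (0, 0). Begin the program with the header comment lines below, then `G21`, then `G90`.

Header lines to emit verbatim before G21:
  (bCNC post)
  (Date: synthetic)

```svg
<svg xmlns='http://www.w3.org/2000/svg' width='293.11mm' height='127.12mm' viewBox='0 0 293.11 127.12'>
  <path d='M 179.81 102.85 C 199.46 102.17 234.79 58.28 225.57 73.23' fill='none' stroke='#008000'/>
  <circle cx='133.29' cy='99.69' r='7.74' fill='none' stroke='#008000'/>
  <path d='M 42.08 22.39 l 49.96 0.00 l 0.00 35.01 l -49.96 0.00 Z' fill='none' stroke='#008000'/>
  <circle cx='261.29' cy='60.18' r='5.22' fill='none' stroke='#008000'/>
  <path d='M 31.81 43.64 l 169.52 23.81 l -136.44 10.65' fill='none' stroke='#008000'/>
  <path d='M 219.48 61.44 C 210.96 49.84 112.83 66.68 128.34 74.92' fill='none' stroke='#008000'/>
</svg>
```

(bCNC post)
(Date: synthetic)
G21
G90
G0 X179.81 Y24.27
M3 S617
G01 X190.66 Y27.74 F2098
G01 X202.46 Y35.57
G01 X213.52 Y44.94
G01 X222.17 Y53.01
G01 X226.75 Y56.93
G01 X225.57 Y53.89
M5
G0 X141.03 Y27.43
M3 S617
G01 X139.99 Y31.30 F2098
G01 X137.16 Y34.13
G01 X133.29 Y35.17
G01 X129.42 Y34.13
G01 X126.59 Y31.30
G01 X125.55 Y27.43
G01 X126.59 Y23.56
G01 X129.42 Y20.73
G01 X133.29 Y19.69
G01 X137.16 Y20.73
G01 X139.99 Y23.56
G01 X141.03 Y27.43
M5
G0 X42.08 Y104.73
M3 S617
G01 X92.04 Y104.73 F2098
G01 X92.04 Y69.72
G01 X42.08 Y69.72
G01 X42.08 Y104.73
M5
G0 X266.51 Y66.94
M3 S617
G01 X265.81 Y69.55 F2098
G01 X263.90 Y71.46
G01 X261.29 Y72.16
G01 X258.68 Y71.46
G01 X256.77 Y69.55
G01 X256.07 Y66.94
G01 X256.77 Y64.33
G01 X258.68 Y62.42
G01 X261.29 Y61.72
G01 X263.90 Y62.42
G01 X265.81 Y64.33
G01 X266.51 Y66.94
M5
G0 X31.81 Y83.48
M3 S617
G01 X201.33 Y59.67 F2098
G01 X64.89 Y49.02
M5
G0 X219.48 Y65.68
M3 S617
G01 X208.69 Y69.28 F2098
G01 X188.62 Y69.17
G01 X164.90 Y66.38
G01 X143.18 Y61.93
G01 X129.11 Y56.87
G01 X128.34 Y52.20
M5
G0 X0.00 Y0.00

viewBox `0 0 293.11 127.12` with mm width/height → 1 unit = 1 mm. Flip: y_m = 127.12 − y_svg.

**Shape 1** — `<path>` cubic bezier, stroke `#008000` → score (S617, F2098). Control points (SVG): P0=(179.81,102.85), P1=(199.46,102.17), P2=(234.79,58.28), P3=(225.57,73.23); sampled at t=k/6. Machine vertices: (179.81,24.27) → (190.66,27.74) → (202.46,35.57) → (213.52,44.94) → (222.17,53.01) → (226.75,56.93) → (225.57,53.89). Open path.

**Shape 2** — `<circle>` circle, stroke `#008000` → score (S617, F2098). Machine vertices: (141.03,27.43) → (139.99,31.30) → (137.16,34.13) → (133.29,35.17) → (129.42,34.13) → (126.59,31.30) → (125.55,27.43) → (126.59,23.56) → (129.42,20.73) → (133.29,19.69) → (137.16,20.73) → (139.99,23.56) → (141.03,27.43). Closed: final G1 returns to the first vertex.

**Shape 3** — `<path>` rectangle, stroke `#008000` → score (S617, F2098). Machine vertices: (42.08,104.73) → (92.04,104.73) → (92.04,69.72) → (42.08,69.72) → (42.08,104.73). Closed: final G1 returns to the first vertex.

**Shape 4** — `<circle>` circle, stroke `#008000` → score (S617, F2098). Machine vertices: (266.51,66.94) → (265.81,69.55) → (263.90,71.46) → (261.29,72.16) → (258.68,71.46) → (256.77,69.55) → (256.07,66.94) → (256.77,64.33) → (258.68,62.42) → (261.29,61.72) → (263.90,62.42) → (265.81,64.33) → (266.51,66.94). Closed: final G1 returns to the first vertex.

**Shape 5** — `<path>` open polyline, stroke `#008000` → score (S617, F2098). Machine vertices: (31.81,83.48) → (201.33,59.67) → (64.89,49.02). Open path.

**Shape 6** — `<path>` cubic bezier, stroke `#008000` → score (S617, F2098). Control points (SVG): P0=(219.48,61.44), P1=(210.96,49.84), P2=(112.83,66.68), P3=(128.34,74.92); sampled at t=k/6. Machine vertices: (219.48,65.68) → (208.69,69.28) → (188.62,69.17) → (164.90,66.38) → (143.18,61.93) → (129.11,56.87) → (128.34,52.20). Open path.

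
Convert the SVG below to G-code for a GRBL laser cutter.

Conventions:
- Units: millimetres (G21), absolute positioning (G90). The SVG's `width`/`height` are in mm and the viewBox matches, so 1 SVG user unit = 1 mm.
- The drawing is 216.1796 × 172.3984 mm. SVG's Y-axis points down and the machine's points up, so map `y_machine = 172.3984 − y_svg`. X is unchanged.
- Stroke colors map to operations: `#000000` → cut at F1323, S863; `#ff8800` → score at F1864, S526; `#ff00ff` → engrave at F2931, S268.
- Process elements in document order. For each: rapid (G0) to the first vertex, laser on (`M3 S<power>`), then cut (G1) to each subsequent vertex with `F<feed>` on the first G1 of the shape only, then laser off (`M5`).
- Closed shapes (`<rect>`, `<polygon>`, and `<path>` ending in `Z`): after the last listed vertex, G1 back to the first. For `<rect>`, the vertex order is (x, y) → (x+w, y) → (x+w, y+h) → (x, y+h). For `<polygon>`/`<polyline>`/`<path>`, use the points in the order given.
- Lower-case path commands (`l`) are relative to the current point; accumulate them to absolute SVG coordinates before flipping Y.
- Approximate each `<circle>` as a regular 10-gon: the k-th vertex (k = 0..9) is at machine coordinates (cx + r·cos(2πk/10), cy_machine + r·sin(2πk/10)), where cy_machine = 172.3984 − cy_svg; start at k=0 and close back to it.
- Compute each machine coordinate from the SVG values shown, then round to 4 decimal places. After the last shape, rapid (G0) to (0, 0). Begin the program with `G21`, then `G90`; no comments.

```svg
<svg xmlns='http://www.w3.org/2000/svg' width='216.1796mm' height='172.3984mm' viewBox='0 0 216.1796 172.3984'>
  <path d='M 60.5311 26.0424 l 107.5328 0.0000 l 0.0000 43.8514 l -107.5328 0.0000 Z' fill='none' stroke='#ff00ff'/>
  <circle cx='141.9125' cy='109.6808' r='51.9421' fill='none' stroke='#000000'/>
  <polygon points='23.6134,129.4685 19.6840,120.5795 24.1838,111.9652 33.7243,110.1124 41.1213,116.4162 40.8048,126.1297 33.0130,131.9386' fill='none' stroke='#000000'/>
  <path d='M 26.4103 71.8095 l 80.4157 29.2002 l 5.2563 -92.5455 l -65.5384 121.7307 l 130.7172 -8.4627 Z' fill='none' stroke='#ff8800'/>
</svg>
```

G21
G90
G0 X60.5311 Y146.3560
M3 S268
G1 X168.0639 Y146.3560 F2931
G1 X168.0639 Y102.5046
G1 X60.5311 Y102.5046
G1 X60.5311 Y146.3560
M5
G0 X193.8546 Y62.7176
M3 S863
G1 X183.9345 Y93.2484 F1323
G1 X157.9635 Y112.1175
G1 X125.8615 Y112.1175
G1 X99.8905 Y93.2484
G1 X89.9704 Y62.7176
G1 X99.8905 Y32.1868
G1 X125.8615 Y13.3177
G1 X157.9635 Y13.3177
G1 X183.9345 Y32.1868
G1 X193.8546 Y62.7176
M5
G0 X23.6134 Y42.9299
M3 S863
G1 X19.6840 Y51.8189 F1323
G1 X24.1838 Y60.4332
G1 X33.7243 Y62.2860
G1 X41.1213 Y55.9822
G1 X40.8048 Y46.2687
G1 X33.0130 Y40.4598
G1 X23.6134 Y42.9299
M5
G0 X26.4103 Y100.5889
M3 S526
G1 X106.8260 Y71.3887 F1864
G1 X112.0823 Y163.9342
G1 X46.5439 Y42.2035
G1 X177.2611 Y50.6662
G1 X26.4103 Y100.5889
M5
G0 X0.0000 Y0.0000

1 u = 1 mm; y_m = 172.3984 − y.

[1] `<path>` rectangle, #ff00ff→engrave S268 F2931: (60.5311,146.3560) → (168.0639,146.3560) → (168.0639,102.5046) → (60.5311,102.5046) → (60.5311,146.3560) (closed)

[2] `<circle>` circle, #000000→cut S863 F1323: (193.8546,62.7176) → (183.9345,93.2484) → (157.9635,112.1175) → (125.8615,112.1175) → (99.8905,93.2484) → (89.9704,62.7176) → (99.8905,32.1868) → (125.8615,13.3177) → (157.9635,13.3177) → (183.9345,32.1868) → (193.8546,62.7176) (closed)

[3] `<polygon>` regular polygon, #000000→cut S863 F1323: (23.6134,42.9299) → (19.6840,51.8189) → (24.1838,60.4332) → (33.7243,62.2860) → (41.1213,55.9822) → (40.8048,46.2687) → (33.0130,40.4598) → (23.6134,42.9299) (closed)

[4] `<path>` closed polygon, #ff8800→score S526 F1864: (26.4103,100.5889) → (106.8260,71.3887) → (112.0823,163.9342) → (46.5439,42.2035) → (177.2611,50.6662) → (26.4103,100.5889) (closed)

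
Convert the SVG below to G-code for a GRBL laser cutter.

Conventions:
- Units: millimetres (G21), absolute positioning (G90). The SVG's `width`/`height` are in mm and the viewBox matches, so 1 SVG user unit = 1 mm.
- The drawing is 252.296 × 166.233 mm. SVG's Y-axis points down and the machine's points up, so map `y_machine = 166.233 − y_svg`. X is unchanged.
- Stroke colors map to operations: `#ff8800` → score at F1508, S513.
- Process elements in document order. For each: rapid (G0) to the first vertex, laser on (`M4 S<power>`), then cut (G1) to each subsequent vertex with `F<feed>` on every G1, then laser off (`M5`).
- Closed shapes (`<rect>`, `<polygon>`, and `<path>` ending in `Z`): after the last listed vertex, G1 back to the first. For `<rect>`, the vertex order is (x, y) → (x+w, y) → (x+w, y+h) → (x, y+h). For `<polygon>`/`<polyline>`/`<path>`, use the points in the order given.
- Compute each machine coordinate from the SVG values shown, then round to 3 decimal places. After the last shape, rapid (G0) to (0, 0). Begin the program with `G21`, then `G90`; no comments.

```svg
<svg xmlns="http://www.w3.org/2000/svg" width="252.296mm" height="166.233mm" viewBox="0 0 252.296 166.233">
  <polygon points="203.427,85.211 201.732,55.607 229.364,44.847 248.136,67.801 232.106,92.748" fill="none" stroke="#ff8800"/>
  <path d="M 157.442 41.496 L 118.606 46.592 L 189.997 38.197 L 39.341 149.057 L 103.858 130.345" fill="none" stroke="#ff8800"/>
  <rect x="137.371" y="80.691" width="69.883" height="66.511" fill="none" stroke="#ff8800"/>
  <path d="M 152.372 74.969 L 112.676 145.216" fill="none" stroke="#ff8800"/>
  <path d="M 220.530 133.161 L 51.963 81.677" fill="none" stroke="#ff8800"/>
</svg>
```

Since the viewBox matches the mm dimensions, user units are millimetres directly. The only transform is the Y-flip y_m = 166.233 − y_svg.

Shape 1 is a regular polygon drawn with `<polygon>`. Its stroke #ff8800 means score at S513, F1508. After flipping Y the toolpath is (203.427,81.022) → (201.732,110.626) → (229.364,121.386) → (248.136,98.432) → (232.106,73.485) → (203.427,81.022), returning to the start.

Shape 2 is a open polyline drawn with `<path>`. Its stroke #ff8800 means score at S513, F1508. After flipping Y the toolpath is (157.442,124.737) → (118.606,119.641) → (189.997,128.036) → (39.341,17.176) → (103.858,35.888).

Shape 3 is a rectangle drawn with `<rect>`. Its stroke #ff8800 means score at S513, F1508. After flipping Y the toolpath is (137.371,85.542) → (207.254,85.542) → (207.254,19.031) → (137.371,19.031) → (137.371,85.542), returning to the start.

Shape 4 is a line segment drawn with `<path>`. Its stroke #ff8800 means score at S513, F1508. After flipping Y the toolpath is (152.372,91.264) → (112.676,21.017).

Shape 5 is a line segment drawn with `<path>`. Its stroke #ff8800 means score at S513, F1508. After flipping Y the toolpath is (220.530,33.072) → (51.963,84.556).

G21
G90
G0 X203.427 Y81.022
M4 S513
G1 X201.732 Y110.626 F1508
G1 X229.364 Y121.386 F1508
G1 X248.136 Y98.432 F1508
G1 X232.106 Y73.485 F1508
G1 X203.427 Y81.022 F1508
M5
G0 X157.442 Y124.737
M4 S513
G1 X118.606 Y119.641 F1508
G1 X189.997 Y128.036 F1508
G1 X39.341 Y17.176 F1508
G1 X103.858 Y35.888 F1508
M5
G0 X137.371 Y85.542
M4 S513
G1 X207.254 Y85.542 F1508
G1 X207.254 Y19.031 F1508
G1 X137.371 Y19.031 F1508
G1 X137.371 Y85.542 F1508
M5
G0 X152.372 Y91.264
M4 S513
G1 X112.676 Y21.017 F1508
M5
G0 X220.530 Y33.072
M4 S513
G1 X51.963 Y84.556 F1508
M5
G0 X0.000 Y0.000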